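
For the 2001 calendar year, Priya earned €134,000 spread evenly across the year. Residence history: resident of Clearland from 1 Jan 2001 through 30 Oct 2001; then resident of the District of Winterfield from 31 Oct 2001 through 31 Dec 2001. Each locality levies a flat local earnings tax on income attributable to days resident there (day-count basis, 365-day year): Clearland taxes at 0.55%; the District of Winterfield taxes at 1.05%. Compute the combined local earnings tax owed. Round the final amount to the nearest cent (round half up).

Clearland, 1 Jan – 30 Oct 2001: 303 days → €134,000 × 0.55% × 303/365 = €611.8110
The District of Winterfield, 31 Oct – 31 Dec 2001: 62 days → €134,000 × 1.05% × 62/365 = €238.9973
Total = €850.8082

€850.81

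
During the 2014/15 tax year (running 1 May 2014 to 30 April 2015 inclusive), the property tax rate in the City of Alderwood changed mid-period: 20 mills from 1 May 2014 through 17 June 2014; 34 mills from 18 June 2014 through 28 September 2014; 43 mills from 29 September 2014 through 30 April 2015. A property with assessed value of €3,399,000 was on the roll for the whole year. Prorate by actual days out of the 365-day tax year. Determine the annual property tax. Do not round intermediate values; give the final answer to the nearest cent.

1 May – 17 June 2014: 48 days at 20 mills → €3,399,000 × 2% × 48/365 = €8,939.8356
18 June – 28 September 2014: 103 days at 34 mills → €3,399,000 × 3.4% × 103/365 = €32,611.7753
29 September 2014 – 30 April 2015: 214 days at 43 mills → €3,399,000 × 4.3% × 214/365 = €85,692.0493
Total = €127,243.6603

€127,243.66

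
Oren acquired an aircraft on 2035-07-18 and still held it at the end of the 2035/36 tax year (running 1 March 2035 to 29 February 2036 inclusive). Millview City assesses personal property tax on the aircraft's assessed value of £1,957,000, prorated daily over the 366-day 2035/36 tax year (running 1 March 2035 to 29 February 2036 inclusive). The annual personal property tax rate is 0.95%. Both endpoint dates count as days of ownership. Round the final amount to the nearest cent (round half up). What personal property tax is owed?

£11,530.79

Days held (2035-07-18 to 2036-02-29): 227 out of 366
Tax = £1,957,000 × 0.95% × 227/366 = £11,530.7937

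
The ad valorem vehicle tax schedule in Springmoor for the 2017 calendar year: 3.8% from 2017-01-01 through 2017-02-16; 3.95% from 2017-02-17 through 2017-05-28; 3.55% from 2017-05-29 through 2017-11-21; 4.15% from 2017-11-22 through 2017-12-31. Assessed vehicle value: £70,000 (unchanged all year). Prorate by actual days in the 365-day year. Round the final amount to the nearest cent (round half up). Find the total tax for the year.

2017-01-01 to 2017-02-16: 47 days at 3.8% → £70,000 × 3.8% × 47/365 = £342.5205
2017-02-17 to 2017-05-28: 101 days at 3.95% → £70,000 × 3.95% × 101/365 = £765.1096
2017-05-29 to 2017-11-21: 177 days at 3.55% → £70,000 × 3.55% × 177/365 = £1,205.0548
2017-11-22 to 2017-12-31: 40 days at 4.15% → £70,000 × 4.15% × 40/365 = £318.3562
Total = £2,631.0411

£2,631.04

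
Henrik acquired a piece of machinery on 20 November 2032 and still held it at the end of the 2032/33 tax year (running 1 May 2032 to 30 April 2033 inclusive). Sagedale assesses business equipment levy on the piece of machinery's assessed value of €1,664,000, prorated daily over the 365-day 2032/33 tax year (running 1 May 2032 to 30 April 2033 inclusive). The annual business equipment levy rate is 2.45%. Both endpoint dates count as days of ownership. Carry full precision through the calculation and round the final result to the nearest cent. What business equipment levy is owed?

€18,094.29

Days held (20 November 2032 – 30 April 2033): 162 out of 365
Tax = €1,664,000 × 2.45% × 162/365 = €18,094.2904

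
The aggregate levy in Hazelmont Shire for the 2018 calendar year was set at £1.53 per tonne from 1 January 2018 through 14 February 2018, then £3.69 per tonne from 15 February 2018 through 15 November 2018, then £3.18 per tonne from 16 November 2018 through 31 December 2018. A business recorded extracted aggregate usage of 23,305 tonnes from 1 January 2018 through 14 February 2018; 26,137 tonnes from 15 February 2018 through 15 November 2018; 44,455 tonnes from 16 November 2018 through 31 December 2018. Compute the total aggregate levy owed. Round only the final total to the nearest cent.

1 January – 14 February 2018: 23,305 tonnes at £1.53/tonne → £35656.65
15 February – 15 November 2018: 26,137 tonnes at £3.69/tonne → £96445.53
16 November – 31 December 2018: 44,455 tonnes at £3.18/tonne → £141366.90

£273469.08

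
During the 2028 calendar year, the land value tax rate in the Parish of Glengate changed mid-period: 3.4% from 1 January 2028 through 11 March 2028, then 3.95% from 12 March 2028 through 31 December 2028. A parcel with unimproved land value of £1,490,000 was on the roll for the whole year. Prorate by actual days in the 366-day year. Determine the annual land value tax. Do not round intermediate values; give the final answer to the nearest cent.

£57,265.26

1 January – 11 March 2028: 71 days at 3.4% → £1,490,000 × 3.4% × 71/366 = £9,827.4863
12 March – 31 December 2028: 295 days at 3.95% → £1,490,000 × 3.95% × 295/366 = £47,437.7732
Total = £57,265.2596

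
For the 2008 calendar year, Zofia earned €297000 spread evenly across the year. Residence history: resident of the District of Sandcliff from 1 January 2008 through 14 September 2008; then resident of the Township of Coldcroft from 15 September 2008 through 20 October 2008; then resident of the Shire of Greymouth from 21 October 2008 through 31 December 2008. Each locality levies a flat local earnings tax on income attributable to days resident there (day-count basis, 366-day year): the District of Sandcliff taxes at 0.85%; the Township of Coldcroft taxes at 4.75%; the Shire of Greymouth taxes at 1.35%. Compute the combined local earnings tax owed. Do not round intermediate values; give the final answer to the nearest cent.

€3955.94

The District of Sandcliff, 1 January – 14 September 2008: 258 days → €297000 × 0.85% × 258/366 = €1779.5656
The Township of Coldcroft, 15 September – 20 October 2008: 36 days → €297000 × 4.75% × 36/366 = €1387.6230
The Shire of Greymouth, 21 October – 31 December 2008: 72 days → €297000 × 1.35% × 72/366 = €788.7541
Total = €3955.9426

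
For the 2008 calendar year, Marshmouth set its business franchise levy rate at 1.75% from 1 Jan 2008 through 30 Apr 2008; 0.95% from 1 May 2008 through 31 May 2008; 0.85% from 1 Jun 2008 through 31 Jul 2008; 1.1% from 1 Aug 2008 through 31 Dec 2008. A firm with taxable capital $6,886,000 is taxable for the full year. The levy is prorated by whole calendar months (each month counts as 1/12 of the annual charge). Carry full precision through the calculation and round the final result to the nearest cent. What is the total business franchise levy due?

1 Jan – 30 Apr 2008: 4 months at 1.75% → $6,886,000 × 1.75% × 4/12 = $40,168.3333
1 May – 31 May 2008: 1 month at 0.95% → $6,886,000 × 0.95% × 1/12 = $5,451.4167
1 Jun – 31 Jul 2008: 2 months at 0.85% → $6,886,000 × 0.85% × 2/12 = $9,755.1667
1 Aug – 31 Dec 2008: 5 months at 1.1% → $6,886,000 × 1.1% × 5/12 = $31,560.8333
Total = $86,935.7500

$86,935.75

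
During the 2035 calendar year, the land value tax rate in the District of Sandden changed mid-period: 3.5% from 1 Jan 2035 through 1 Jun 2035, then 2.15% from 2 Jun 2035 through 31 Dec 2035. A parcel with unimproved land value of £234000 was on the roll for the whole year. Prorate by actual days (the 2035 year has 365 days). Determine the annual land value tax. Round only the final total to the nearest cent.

£6346.53

1 Jan – 1 Jun 2035: 152 days at 3.5% → £234000 × 3.5% × 152/365 = £3410.6301
2 Jun – 31 Dec 2035: 213 days at 2.15% → £234000 × 2.15% × 213/365 = £2935.8986
Total = £6346.5288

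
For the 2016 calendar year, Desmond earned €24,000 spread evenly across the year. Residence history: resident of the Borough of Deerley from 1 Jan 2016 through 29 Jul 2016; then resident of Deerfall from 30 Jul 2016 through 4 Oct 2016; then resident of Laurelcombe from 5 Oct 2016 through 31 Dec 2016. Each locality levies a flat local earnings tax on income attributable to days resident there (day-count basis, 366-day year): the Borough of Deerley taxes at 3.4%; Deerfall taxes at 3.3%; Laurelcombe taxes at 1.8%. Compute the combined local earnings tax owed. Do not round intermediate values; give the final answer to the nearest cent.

The Borough of Deerley, 1 Jan – 29 Jul 2016: 211 days → €24,000 × 3.4% × 211/366 = €470.4262
Deerfall, 30 Jul – 4 Oct 2016: 67 days → €24,000 × 3.3% × 67/366 = €144.9836
Laurelcombe, 5 Oct – 31 Dec 2016: 88 days → €24,000 × 1.8% × 88/366 = €103.8689
Total = €719.2787

€719.28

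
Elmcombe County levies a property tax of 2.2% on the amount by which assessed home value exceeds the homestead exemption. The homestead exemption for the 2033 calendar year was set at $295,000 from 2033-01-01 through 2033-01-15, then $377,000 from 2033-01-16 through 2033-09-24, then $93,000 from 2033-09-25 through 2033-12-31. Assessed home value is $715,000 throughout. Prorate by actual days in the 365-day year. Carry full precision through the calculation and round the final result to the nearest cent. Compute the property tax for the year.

2033-01-01 to 2033-01-15: 15 days, exemption $295,000 → ($715,000 − $295,000) × 2.2% × 15/365 = $379.7260
2033-01-16 to 2033-09-24: 252 days, exemption $377,000 → ($715,000 − $377,000) × 2.2% × 252/365 = $5,133.8959
2033-09-25 to 2033-12-31: 98 days, exemption $93,000 → ($715,000 − $93,000) × 2.2% × 98/365 = $3,674.0603
Total = $9,187.6822

$9,187.68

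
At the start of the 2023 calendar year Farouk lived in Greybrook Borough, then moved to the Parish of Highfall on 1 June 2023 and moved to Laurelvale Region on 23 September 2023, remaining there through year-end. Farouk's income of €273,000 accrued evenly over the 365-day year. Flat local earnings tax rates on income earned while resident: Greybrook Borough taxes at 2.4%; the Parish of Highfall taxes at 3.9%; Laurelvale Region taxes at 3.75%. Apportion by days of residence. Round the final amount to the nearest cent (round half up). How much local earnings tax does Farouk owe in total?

Greybrook Borough, 1 January – 31 May 2023: 151 days → €273,000 × 2.4% × 151/365 = €2,710.5534
The Parish of Highfall, 1 June – 22 September 2023: 114 days → €273,000 × 3.9% × 114/365 = €3,325.3644
Laurelvale Region, 23 September – 31 December 2023: 100 days → €273,000 × 3.75% × 100/365 = €2,804.7945
Total = €8,840.7123

€8,840.71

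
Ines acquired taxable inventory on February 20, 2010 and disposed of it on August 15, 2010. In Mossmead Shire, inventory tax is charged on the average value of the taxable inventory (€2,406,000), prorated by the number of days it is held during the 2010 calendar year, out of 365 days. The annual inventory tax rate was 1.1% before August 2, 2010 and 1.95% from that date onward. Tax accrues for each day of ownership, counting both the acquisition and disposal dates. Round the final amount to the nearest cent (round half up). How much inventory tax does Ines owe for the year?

€13,618.62

February 20 – August 1, 2010: 163 days at 1.1% → €2,406,000 × 1.1% × 163/365 = €11,819.0630
August 2 – August 15, 2010: 14 days at 1.95% → €2,406,000 × 1.95% × 14/365 = €1,799.5562
Total = €13,618.6192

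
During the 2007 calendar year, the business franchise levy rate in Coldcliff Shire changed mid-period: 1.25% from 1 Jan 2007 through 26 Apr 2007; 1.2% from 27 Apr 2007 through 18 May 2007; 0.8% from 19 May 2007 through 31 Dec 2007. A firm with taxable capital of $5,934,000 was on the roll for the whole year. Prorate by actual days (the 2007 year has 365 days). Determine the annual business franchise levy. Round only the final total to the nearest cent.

$57,389.10

1 Jan – 26 Apr 2007: 116 days at 1.25% → $5,934,000 × 1.25% × 116/365 = $23,573.4247
27 Apr – 18 May 2007: 22 days at 1.2% → $5,934,000 × 1.2% × 22/365 = $4,291.9890
19 May – 31 Dec 2007: 227 days at 0.8% → $5,934,000 × 0.8% × 227/365 = $29,523.6822
Total = $57,389.0959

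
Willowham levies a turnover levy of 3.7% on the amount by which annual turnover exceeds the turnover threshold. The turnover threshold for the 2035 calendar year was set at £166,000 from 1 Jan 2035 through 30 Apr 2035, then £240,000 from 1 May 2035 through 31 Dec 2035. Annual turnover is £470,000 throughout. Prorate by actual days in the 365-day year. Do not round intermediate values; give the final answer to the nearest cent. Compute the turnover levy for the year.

1 Jan – 30 Apr 2035: 120 days, exemption £166,000 → (£470,000 − £166,000) × 3.7% × 120/365 = £3,697.9726
1 May – 31 Dec 2035: 245 days, exemption £240,000 → (£470,000 − £240,000) × 3.7% × 245/365 = £5,712.1918
Total = £9,410.1644

£9,410.16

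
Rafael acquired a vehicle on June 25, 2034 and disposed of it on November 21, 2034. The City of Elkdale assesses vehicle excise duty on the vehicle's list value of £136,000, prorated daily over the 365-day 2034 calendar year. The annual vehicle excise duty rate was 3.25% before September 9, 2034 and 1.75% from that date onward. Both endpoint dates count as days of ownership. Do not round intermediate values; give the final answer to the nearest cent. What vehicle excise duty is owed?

£1,402.85

June 25 – September 8, 2034: 76 days at 3.25% → £136,000 × 3.25% × 76/365 = £920.3288
September 9 – November 21, 2034: 74 days at 1.75% → £136,000 × 1.75% × 74/365 = £482.5205
Total = £1,402.8493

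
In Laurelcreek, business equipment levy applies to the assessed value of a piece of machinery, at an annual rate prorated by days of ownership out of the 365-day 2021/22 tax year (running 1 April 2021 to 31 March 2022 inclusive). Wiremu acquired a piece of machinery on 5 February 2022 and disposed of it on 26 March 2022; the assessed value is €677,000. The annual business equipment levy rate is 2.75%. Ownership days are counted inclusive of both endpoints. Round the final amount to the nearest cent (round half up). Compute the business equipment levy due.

Days held (5 February – 26 March 2022): 50 out of 365
Tax = €677,000 × 2.75% × 50/365 = €2,550.3425

€2,550.34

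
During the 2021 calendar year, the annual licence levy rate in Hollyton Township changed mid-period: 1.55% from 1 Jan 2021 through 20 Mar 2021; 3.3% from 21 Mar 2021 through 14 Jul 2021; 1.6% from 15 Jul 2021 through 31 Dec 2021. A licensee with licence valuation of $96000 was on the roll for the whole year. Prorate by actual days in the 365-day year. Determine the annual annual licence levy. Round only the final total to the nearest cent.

1 Jan – 20 Mar 2021: 79 days at 1.55% → $96000 × 1.55% × 79/365 = $322.0603
21 Mar – 14 Jul 2021: 116 days at 3.3% → $96000 × 3.3% × 116/365 = $1006.8164
15 Jul – 31 Dec 2021: 170 days at 1.6% → $96000 × 1.6% × 170/365 = $715.3973
Total = $2044.2740

$2044.27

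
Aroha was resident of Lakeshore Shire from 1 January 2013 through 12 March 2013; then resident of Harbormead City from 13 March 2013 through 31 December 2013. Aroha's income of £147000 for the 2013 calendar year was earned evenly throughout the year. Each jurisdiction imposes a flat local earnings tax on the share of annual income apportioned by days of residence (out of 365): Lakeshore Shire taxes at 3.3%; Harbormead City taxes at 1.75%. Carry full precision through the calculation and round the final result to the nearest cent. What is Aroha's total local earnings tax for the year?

£3015.72

Lakeshore Shire, 1 January – 12 March 2013: 71 days → £147000 × 3.3% × 71/365 = £943.6192
Harbormead City, 13 March – 31 December 2013: 294 days → £147000 × 1.75% × 294/365 = £2072.0959
Total = £3015.7151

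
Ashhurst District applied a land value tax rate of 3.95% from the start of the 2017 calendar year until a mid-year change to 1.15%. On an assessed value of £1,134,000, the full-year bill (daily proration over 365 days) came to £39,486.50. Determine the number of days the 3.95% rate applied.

Let d = days at the first rate; then 365 − d days at the second rate.
£1,134,000 × [3.95%·d + 1.15%·(365−d)] / 365 = £39,486.50
Solving gives d = 304, so the new rate took effect on 1 Nov 2017.

304 days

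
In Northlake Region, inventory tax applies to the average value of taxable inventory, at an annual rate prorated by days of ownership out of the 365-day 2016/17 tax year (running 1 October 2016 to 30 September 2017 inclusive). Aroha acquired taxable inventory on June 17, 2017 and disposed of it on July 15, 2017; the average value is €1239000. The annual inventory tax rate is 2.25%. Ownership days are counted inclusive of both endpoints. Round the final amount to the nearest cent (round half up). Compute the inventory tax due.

Days held (June 17 – July 15, 2017): 29 out of 365
Tax = €1239000 × 2.25% × 29/365 = €2214.9247

€2214.92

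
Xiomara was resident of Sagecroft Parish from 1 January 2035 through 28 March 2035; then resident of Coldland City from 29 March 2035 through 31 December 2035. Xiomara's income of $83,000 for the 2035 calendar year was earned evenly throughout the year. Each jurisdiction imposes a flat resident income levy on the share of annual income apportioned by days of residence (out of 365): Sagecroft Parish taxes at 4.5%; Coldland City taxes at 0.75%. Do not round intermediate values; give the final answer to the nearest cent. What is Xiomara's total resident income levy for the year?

$1,364.38

Sagecroft Parish, 1 January – 28 March 2035: 87 days → $83,000 × 4.5% × 87/365 = $890.2603
Coldland City, 29 March – 31 December 2035: 278 days → $83,000 × 0.75% × 278/365 = $474.1233
Total = $1,364.3836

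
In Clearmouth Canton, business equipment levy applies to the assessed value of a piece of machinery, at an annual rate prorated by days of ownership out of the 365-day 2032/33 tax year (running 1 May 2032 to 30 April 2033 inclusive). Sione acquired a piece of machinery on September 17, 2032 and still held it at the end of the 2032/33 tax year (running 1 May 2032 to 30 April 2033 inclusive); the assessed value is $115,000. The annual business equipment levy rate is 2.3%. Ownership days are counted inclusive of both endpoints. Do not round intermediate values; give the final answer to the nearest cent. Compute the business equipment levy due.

Days held (September 17, 2032 – April 30, 2033): 226 out of 365
Tax = $115,000 × 2.3% × 226/365 = $1,637.7260

$1,637.73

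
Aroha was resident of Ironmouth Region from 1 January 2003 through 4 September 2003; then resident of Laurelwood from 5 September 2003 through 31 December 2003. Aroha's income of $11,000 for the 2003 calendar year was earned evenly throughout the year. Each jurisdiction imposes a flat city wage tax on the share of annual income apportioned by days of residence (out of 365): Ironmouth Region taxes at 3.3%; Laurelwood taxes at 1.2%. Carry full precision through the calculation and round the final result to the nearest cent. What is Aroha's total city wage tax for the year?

$288.32

Ironmouth Region, 1 January – 4 September 2003: 247 days → $11,000 × 3.3% × 247/365 = $245.6466
Laurelwood, 5 September – 31 December 2003: 118 days → $11,000 × 1.2% × 118/365 = $42.6740
Total = $288.3205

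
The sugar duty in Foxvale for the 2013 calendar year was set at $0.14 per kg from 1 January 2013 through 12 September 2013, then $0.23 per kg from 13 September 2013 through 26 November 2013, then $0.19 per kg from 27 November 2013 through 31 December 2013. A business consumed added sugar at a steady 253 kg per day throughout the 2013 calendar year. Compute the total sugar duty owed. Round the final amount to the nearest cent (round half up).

$15,078.80

1 January – 12 September 2013: 255 days × 253 kg/day = 64,515 kg at $0.14/kg → $9,032.10
13 September – 26 November 2013: 75 days × 253 kg/day = 18,975 kg at $0.23/kg → $4,364.25
27 November – 31 December 2013: 35 days × 253 kg/day = 8,855 kg at $0.19/kg → $1,682.45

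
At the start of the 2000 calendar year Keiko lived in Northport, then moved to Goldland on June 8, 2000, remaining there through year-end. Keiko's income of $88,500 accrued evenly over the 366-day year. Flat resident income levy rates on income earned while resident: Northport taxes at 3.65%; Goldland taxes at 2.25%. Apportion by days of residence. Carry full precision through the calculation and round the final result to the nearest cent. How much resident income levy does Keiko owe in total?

$2,529.50

Northport, January 1 – June 7, 2000: 159 days → $88,500 × 3.65% × 159/366 = $1,403.3053
Goldland, June 8 – December 31, 2000: 207 days → $88,500 × 2.25% × 207/366 = $1,126.1988
Total = $2,529.5041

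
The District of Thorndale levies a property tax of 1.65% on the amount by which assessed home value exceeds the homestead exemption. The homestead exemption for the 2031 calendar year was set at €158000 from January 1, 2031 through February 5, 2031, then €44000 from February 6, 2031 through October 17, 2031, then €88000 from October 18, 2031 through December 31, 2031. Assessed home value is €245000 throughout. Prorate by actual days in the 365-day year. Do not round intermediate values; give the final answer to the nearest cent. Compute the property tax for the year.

€2981.80

January 1 – February 5, 2031: 36 days, exemption €158000 → (€245000 − €158000) × 1.65% × 36/365 = €141.5836
February 6 – October 17, 2031: 254 days, exemption €44000 → (€245000 − €44000) × 1.65% × 254/365 = €2307.9205
October 18 – December 31, 2031: 75 days, exemption €88000 → (€245000 − €88000) × 1.65% × 75/365 = €532.2945
Total = €2981.7986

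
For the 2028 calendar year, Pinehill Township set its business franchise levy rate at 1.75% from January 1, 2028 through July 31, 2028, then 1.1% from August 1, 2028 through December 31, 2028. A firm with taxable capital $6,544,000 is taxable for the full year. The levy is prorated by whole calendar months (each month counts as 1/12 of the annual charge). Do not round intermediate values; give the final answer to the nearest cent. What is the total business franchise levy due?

$96,796.67

January 1 – July 31, 2028: 7 months at 1.75% → $6,544,000 × 1.75% × 7/12 = $66,803.3333
August 1 – December 31, 2028: 5 months at 1.1% → $6,544,000 × 1.1% × 5/12 = $29,993.3333
Total = $96,796.6667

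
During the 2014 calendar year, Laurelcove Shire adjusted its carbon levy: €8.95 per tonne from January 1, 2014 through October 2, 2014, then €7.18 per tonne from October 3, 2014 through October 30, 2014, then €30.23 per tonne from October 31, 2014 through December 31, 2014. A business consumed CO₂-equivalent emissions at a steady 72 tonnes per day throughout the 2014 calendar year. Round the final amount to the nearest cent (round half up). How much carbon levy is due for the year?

January 1 – October 2, 2014: 275 days × 72 tonnes/day = 19,800 tonnes at €8.95/tonne → €177,210.00
October 3 – October 30, 2014: 28 days × 72 tonnes/day = 2,016 tonnes at €7.18/tonne → €14,474.88
October 31 – December 31, 2014: 62 days × 72 tonnes/day = 4,464 tonnes at €30.23/tonne → €134,946.72

€326,631.60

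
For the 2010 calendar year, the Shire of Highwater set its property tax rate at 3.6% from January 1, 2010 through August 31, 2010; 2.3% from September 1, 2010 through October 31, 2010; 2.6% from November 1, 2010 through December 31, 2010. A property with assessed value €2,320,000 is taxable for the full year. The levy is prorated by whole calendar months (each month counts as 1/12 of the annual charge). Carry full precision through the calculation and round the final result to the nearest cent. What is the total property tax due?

January 1 – August 31, 2010: 8 months at 3.6% → €2,320,000 × 3.6% × 8/12 = €55,680.0000
September 1 – October 31, 2010: 2 months at 2.3% → €2,320,000 × 2.3% × 2/12 = €8,893.3333
November 1 – December 31, 2010: 2 months at 2.6% → €2,320,000 × 2.6% × 2/12 = €10,053.3333
Total = €74,626.6667

€74,626.67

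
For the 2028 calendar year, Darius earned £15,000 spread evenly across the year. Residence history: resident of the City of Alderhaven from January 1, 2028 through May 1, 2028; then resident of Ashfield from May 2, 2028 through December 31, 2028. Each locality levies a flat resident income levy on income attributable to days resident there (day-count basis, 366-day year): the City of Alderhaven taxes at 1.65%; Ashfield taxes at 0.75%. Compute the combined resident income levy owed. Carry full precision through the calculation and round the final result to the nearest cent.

The City of Alderhaven, January 1 – May 1, 2028: 122 days → £15,000 × 1.65% × 122/366 = £82.5000
Ashfield, May 2 – December 31, 2028: 244 days → £15,000 × 0.75% × 244/366 = £75.0000
Total = £157.5000

£157.50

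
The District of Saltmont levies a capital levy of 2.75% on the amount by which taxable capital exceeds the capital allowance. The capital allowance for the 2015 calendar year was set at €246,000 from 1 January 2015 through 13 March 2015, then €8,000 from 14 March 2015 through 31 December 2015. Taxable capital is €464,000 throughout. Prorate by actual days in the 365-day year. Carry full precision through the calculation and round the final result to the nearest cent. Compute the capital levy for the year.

€11,248.93

1 January – 13 March 2015: 72 days, exemption €246,000 → (€464,000 − €246,000) × 2.75% × 72/365 = €1,182.5753
14 March – 31 December 2015: 293 days, exemption €8,000 → (€464,000 − €8,000) × 2.75% × 293/365 = €10,066.3562
Total = €11,248.9315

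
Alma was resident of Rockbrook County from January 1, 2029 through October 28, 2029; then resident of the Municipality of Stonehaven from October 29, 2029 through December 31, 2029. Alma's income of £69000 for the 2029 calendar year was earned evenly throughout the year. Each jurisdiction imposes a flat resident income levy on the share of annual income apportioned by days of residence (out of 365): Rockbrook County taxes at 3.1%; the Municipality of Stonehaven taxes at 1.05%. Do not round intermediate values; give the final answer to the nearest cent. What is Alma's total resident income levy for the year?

Rockbrook County, January 1 – October 28, 2029: 301 days → £69000 × 3.1% × 301/365 = £1763.9425
The Municipality of Stonehaven, October 29 – December 31, 2029: 64 days → £69000 × 1.05% × 64/365 = £127.0356
Total = £1890.9781

£1890.98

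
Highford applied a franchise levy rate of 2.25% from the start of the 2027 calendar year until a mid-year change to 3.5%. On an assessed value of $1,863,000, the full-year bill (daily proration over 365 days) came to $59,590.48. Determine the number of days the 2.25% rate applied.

Let d = days at the first rate; then 365 − d days at the second rate.
$1,863,000 × [2.25%·d + 3.5%·(365−d)] / 365 = $59,590.48
Solving gives d = 88, so the new rate took effect on 30 March 2027.

88 days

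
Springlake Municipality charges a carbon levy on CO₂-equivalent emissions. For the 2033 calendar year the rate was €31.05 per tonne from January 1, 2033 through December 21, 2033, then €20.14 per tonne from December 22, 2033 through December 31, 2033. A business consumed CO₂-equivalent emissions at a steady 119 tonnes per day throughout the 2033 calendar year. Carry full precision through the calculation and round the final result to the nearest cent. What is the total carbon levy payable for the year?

€1,335,673.85

January 1 – December 21, 2033: 355 days × 119 tonnes/day = 42,245 tonnes at €31.05/tonne → €1,311,707.25
December 22 – December 31, 2033: 10 days × 119 tonnes/day = 1,190 tonnes at €20.14/tonne → €23,966.60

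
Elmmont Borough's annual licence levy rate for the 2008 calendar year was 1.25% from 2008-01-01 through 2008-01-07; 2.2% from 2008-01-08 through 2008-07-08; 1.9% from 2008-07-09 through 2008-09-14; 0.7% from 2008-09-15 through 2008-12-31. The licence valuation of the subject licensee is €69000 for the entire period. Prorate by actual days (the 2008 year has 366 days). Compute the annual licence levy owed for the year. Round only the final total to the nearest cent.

2008-01-01 to 2008-01-07: 7 days at 1.25% → €69000 × 1.25% × 7/366 = €16.4959
2008-01-08 to 2008-07-08: 183 days at 2.2% → €69000 × 2.2% × 183/366 = €759.0000
2008-07-09 to 2008-09-14: 68 days at 1.9% → €69000 × 1.9% × 68/366 = €243.5738
2008-09-15 to 2008-12-31: 108 days at 0.7% → €69000 × 0.7% × 108/366 = €142.5246
Total = €1161.5943

€1161.59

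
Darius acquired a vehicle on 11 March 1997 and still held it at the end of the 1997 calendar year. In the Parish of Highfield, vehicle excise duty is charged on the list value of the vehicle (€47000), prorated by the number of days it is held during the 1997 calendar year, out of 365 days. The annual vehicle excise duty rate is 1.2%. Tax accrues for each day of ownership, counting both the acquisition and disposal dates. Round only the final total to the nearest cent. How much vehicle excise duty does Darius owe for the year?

Days held (11 March – 31 December 1997): 296 out of 365
Tax = €47000 × 1.2% × 296/365 = €457.3808

€457.38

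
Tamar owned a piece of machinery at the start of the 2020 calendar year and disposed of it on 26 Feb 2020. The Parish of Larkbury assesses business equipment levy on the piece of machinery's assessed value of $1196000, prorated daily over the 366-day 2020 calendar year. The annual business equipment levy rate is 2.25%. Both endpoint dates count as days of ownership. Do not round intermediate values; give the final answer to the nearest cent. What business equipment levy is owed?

Days held (1 Jan – 26 Feb 2020): 57 out of 366
Tax = $1196000 × 2.25% × 57/366 = $4190.9016

$4190.90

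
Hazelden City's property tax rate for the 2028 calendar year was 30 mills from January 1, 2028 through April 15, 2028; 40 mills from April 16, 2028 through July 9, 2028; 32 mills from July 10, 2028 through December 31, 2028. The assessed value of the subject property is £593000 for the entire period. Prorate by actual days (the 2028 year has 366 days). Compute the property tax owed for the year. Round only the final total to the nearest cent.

£19734.26

January 1 – April 15, 2028: 106 days at 30 mills → £593000 × 3% × 106/366 = £5152.2951
April 16 – July 9, 2028: 85 days at 40 mills → £593000 × 4% × 85/366 = £5508.7432
July 10 – December 31, 2028: 175 days at 32 mills → £593000 × 3.2% × 175/366 = £9073.2240
Total = £19734.2623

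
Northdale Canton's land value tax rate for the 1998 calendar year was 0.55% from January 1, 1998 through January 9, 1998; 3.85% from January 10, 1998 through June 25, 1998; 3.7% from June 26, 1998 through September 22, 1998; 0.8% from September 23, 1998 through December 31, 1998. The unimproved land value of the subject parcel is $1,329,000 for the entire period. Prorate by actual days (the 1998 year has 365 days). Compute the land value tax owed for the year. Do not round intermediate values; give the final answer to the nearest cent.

January 1 – January 9, 1998: 9 days at 0.55% → $1,329,000 × 0.55% × 9/365 = $180.2342
January 10 – June 25, 1998: 167 days at 3.85% → $1,329,000 × 3.85% × 167/365 = $23,410.4260
June 26 – September 22, 1998: 89 days at 3.7% → $1,329,000 × 3.7% × 89/365 = $11,990.1288
September 23 – December 31, 1998: 100 days at 0.8% → $1,329,000 × 0.8% × 100/365 = $2,912.8767
Total = $38,493.6658

$38,493.67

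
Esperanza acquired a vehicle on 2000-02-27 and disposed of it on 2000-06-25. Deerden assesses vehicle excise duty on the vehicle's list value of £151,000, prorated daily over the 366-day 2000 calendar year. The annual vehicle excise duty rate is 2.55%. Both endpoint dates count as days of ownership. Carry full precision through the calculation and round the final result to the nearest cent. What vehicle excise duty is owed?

Days held (2000-02-27 to 2000-06-25): 120 out of 366
Tax = £151,000 × 2.55% × 120/366 = £1,262.4590

£1,262.46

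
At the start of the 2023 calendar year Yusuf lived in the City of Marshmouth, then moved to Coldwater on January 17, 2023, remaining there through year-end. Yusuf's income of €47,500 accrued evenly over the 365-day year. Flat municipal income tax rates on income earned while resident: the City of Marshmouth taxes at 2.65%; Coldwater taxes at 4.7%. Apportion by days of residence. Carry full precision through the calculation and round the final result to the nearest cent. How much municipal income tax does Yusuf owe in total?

€2,189.82

The City of Marshmouth, January 1 – January 16, 2023: 16 days → €47,500 × 2.65% × 16/365 = €55.1781
Coldwater, January 17 – December 31, 2023: 349 days → €47,500 × 4.7% × 349/365 = €2,134.6370
Total = €2,189.8151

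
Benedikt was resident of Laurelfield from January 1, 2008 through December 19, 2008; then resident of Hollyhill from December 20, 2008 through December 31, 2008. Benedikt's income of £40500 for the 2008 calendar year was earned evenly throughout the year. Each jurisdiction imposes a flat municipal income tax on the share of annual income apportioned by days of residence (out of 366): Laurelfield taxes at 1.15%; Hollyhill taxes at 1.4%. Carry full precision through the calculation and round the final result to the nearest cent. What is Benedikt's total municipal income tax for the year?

£469.07

Laurelfield, January 1 – December 19, 2008: 354 days → £40500 × 1.15% × 354/366 = £450.4795
Hollyhill, December 20 – December 31, 2008: 12 days → £40500 × 1.4% × 12/366 = £18.5902
Total = £469.0697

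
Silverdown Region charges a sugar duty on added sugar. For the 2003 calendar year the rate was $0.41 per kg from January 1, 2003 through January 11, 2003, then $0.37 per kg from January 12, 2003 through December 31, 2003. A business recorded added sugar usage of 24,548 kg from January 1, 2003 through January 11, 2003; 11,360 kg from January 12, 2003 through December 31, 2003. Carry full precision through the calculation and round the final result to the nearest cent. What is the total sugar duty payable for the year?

January 1 – January 11, 2003: 24,548 kg at $0.41/kg → $10,064.68
January 12 – December 31, 2003: 11,360 kg at $0.37/kg → $4,203.20

$14,267.88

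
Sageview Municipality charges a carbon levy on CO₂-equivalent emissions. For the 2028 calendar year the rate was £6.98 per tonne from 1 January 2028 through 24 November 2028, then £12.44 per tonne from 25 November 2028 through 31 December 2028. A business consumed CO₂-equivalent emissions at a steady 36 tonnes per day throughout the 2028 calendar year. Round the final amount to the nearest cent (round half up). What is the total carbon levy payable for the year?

£99,241.20

1 January – 24 November 2028: 329 days × 36 tonnes/day = 11,844 tonnes at £6.98/tonne → £82,671.12
25 November – 31 December 2028: 37 days × 36 tonnes/day = 1,332 tonnes at £12.44/tonne → £16,570.08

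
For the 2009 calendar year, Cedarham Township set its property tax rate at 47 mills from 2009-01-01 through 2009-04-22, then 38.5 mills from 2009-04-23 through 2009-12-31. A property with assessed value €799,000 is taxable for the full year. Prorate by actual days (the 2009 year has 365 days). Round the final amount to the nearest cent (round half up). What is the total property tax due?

2009-01-01 to 2009-04-22: 112 days at 47 mills → €799,000 × 4.7% × 112/365 = €11,523.1123
2009-04-23 to 2009-12-31: 253 days at 38.5 mills → €799,000 × 3.85% × 253/365 = €21,322.3548
Total = €32,845.4671

€32,845.47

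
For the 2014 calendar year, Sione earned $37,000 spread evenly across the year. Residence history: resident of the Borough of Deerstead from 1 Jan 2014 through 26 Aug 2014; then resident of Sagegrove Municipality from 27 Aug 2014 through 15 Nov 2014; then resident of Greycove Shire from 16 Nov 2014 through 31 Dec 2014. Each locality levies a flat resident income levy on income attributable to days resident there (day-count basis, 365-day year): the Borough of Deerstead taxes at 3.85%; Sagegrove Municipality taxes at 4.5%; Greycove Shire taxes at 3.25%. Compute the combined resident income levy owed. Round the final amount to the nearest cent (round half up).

The Borough of Deerstead, 1 Jan – 26 Aug 2014: 238 days → $37,000 × 3.85% × 238/365 = $928.8521
Sagegrove Municipality, 27 Aug – 15 Nov 2014: 81 days → $37,000 × 4.5% × 81/365 = $369.4932
Greycove Shire, 16 Nov – 31 Dec 2014: 46 days → $37,000 × 3.25% × 46/365 = $151.5479
Total = $1,449.8932

$1,449.89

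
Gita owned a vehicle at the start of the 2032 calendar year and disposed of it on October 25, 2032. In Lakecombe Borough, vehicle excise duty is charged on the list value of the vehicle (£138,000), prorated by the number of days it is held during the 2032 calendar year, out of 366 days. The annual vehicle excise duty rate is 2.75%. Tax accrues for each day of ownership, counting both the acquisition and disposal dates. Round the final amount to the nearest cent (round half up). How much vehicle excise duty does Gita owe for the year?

£3,100.29

Days held (January 1 – October 25, 2032): 299 out of 366
Tax = £138,000 × 2.75% × 299/366 = £3,100.2869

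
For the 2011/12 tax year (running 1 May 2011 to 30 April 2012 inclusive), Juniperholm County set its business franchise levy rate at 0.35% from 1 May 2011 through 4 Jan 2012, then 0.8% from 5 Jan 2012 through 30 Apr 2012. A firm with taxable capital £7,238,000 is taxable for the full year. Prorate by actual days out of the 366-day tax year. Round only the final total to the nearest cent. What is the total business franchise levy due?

£35,745.04

1 May 2011 – 4 Jan 2012: 249 days at 0.35% → £7,238,000 × 0.35% × 249/366 = £17,234.7459
5 Jan – 30 Apr 2012: 117 days at 0.8% → £7,238,000 × 0.8% × 117/366 = £18,510.2951
Total = £35,745.0410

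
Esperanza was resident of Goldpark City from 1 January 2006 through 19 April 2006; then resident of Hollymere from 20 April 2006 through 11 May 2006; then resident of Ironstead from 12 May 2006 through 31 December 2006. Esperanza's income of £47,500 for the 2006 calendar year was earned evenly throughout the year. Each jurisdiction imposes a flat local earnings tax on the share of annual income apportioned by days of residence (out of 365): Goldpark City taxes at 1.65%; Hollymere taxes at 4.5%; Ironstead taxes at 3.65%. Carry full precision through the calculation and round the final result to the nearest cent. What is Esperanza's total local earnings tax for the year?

Goldpark City, 1 January – 19 April 2006: 109 days → £47,500 × 1.65% × 109/365 = £234.0514
Hollymere, 20 April – 11 May 2006: 22 days → £47,500 × 4.5% × 22/365 = £128.8356
Ironstead, 12 May – 31 December 2006: 234 days → £47,500 × 3.65% × 234/365 = £1,111.5000
Total = £1,474.3870

£1,474.39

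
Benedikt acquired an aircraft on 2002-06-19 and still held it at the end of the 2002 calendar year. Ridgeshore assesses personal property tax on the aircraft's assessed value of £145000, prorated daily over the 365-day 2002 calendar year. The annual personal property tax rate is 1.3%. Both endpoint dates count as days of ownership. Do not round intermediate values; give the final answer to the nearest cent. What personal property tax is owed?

£1012.22

Days held (2002-06-19 to 2002-12-31): 196 out of 365
Tax = £145000 × 1.3% × 196/365 = £1012.2192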